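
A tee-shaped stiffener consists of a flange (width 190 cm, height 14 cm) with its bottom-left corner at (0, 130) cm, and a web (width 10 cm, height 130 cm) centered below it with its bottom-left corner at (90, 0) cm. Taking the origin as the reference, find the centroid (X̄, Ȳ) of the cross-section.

web: A = 10 × 130 = 1300.00, centroid at (95.00, 65.00).
flange: A = 190 × 14 = 2660.00, centroid at (95.00, 137.00).
ΣA = 3960.00 cm², ΣAX̄ = 376200.00 cm³, ΣAȲ = 448920.00 cm³.
X̄ = 376200.00/3960.00 = 95.00 cm; Ȳ = 448920.00/3960.00 = 113.36 cm.

X̄ = 95.00 cm, Ȳ = 113.36 cm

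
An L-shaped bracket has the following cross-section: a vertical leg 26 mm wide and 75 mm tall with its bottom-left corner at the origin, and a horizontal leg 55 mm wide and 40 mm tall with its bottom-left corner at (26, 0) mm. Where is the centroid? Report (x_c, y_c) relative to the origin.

x_c = 34.47 mm, y_c = 28.22 mm

vertical leg: A = 26 × 75 = 1950.00, centroid at (13.00, 37.50).
horizontal leg: A = 55 × 40 = 2200.00, centroid at (53.50, 20.00).
ΣA = 4150.00 mm²
ΣAx_c = (1950.00)(13.00) + (2200.00)(53.50) = 143050.00 mm³
ΣAy_c = (1950.00)(37.50) + (2200.00)(20.00) = 117125.00 mm³
x_c = 143050.00 / 4150.00 = 34.47 mm
y_c = 117125.00 / 4150.00 = 28.22 mm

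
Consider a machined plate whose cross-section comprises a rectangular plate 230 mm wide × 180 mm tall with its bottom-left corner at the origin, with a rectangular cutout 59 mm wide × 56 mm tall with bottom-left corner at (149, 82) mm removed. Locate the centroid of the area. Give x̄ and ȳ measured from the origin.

x̄ = 109.49 mm, ȳ = 88.27 mm

plate: A = 230 × 180 = 41400.00, centroid at (115.00, 90.00).
hole: A = −(59 × 56) = -3304.00, centroid at (178.50, 110.00).
ΣA = 38096.00 mm²
ΣAx̄ = (41400.00)(115.00) + (-3304.00)(178.50) = 4171236.00 mm³
ΣAȳ = (41400.00)(90.00) + (-3304.00)(110.00) = 3362560.00 mm³
x̄ = 4171236.00 / 38096.00 = 109.49 mm
ȳ = 3362560.00 / 38096.00 = 88.27 mm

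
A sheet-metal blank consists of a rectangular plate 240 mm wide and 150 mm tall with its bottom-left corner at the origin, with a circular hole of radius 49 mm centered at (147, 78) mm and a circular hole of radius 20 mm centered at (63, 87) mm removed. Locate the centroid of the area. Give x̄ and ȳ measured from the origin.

x̄ = 115.15 mm, ȳ = 73.61 mm

Part | A | x̄ᵢ | ȳᵢ | A·x̄ᵢ | A·ȳᵢ
plate | 36000.00 | 120.00 | 75.00 | 4320000.00 | 2700000.00
hole 1 | -7542.96 | 147.00 | 78.00 | -1108815.70 | -588351.19
hole 2 | -1256.64 | 63.00 | 87.00 | -79168.13 | -109327.42
Σ | 27200.40 |  |  | 3132016.16 | 2002321.39
x̄ = 3132016.16 / 27200.40 = 115.15 mm
ȳ = 2002321.39 / 27200.40 = 73.61 mm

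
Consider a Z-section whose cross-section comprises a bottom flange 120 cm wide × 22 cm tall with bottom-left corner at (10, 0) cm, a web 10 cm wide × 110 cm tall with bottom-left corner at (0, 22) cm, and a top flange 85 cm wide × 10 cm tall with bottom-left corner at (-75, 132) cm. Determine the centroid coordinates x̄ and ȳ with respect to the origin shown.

x̄ = 35.44 cm, ȳ = 50.15 cm

bottom flange: A = 120 × 22 = 2640.00, centroid at (70.00, 11.00).
web: A = 10 × 110 = 1100.00, centroid at (5.00, 77.00).
top flange: A = 85 × 10 = 850.00, centroid at (-32.50, 137.00).
ΣA = 4590.00 cm², ΣAx̄ = 162675.00 cm³, ΣAȳ = 230190.00 cm³.
x̄ = 162675.00/4590.00 = 35.44 cm; ȳ = 230190.00/4590.00 = 50.15 cm.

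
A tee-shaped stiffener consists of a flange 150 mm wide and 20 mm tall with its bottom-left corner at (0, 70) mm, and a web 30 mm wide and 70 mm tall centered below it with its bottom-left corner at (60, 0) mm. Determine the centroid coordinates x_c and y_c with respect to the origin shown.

Part | A | x̄ᵢ | ȳᵢ | A·x̄ᵢ | A·ȳᵢ
web | 2100.00 | 75.00 | 35.00 | 157500.00 | 73500.00
flange | 3000.00 | 75.00 | 80.00 | 225000.00 | 240000.00
Σ | 5100.00 |  |  | 382500.00 | 313500.00
x_c = 382500.00 / 5100.00 = 75.00 mm
y_c = 313500.00 / 5100.00 = 61.47 mm

x_c = 75.00 mm, y_c = 61.47 mm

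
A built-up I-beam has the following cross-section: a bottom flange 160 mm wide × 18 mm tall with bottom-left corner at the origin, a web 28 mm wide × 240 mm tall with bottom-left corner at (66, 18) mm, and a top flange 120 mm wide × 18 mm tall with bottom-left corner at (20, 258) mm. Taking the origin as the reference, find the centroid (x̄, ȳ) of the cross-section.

Part | A | x̄ᵢ | ȳᵢ | A·x̄ᵢ | A·ȳᵢ
bottom flange | 2880.00 | 80.00 | 9.00 | 230400.00 | 25920.00
web | 6720.00 | 80.00 | 138.00 | 537600.00 | 927360.00
top flange | 2160.00 | 80.00 | 267.00 | 172800.00 | 576720.00
Σ | 11760.00 |  |  | 940800.00 | 1530000.00
x̄ = 940800.00 / 11760.00 = 80.00 mm
ȳ = 1530000.00 / 11760.00 = 130.10 mm

x̄ = 80.00 mm, ȳ = 130.10 mm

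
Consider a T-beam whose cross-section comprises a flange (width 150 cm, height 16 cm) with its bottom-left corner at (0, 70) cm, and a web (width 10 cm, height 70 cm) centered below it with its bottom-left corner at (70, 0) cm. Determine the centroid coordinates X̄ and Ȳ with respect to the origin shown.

web: A = 10 × 70 = 700.00, centroid at (75.00, 35.00).
flange: A = 150 × 16 = 2400.00, centroid at (75.00, 78.00).
ΣA = 3100.00 cm²
ΣAX̄ = (700.00)(75.00) + (2400.00)(75.00) = 232500.00 cm³
ΣAȲ = (700.00)(35.00) + (2400.00)(78.00) = 211700.00 cm³
X̄ = 232500.00 / 3100.00 = 75.00 cm
Ȳ = 211700.00 / 3100.00 = 68.29 cm

X̄ = 75.00 cm, Ȳ = 68.29 cm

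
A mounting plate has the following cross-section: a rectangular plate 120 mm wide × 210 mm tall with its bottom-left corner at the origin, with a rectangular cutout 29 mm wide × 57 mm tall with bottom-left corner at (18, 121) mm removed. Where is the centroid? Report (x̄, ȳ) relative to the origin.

x̄ = 61.93 mm, ȳ = 101.88 mm

plate: A = 120 × 210 = 25200.00, centroid at (60.00, 105.00).
hole: A = −(29 × 57) = -1653.00, centroid at (32.50, 149.50).
ΣA = 23547.00 mm²
ΣAx̄ = (25200.00)(60.00) + (-1653.00)(32.50) = 1458277.50 mm³
ΣAȳ = (25200.00)(105.00) + (-1653.00)(149.50) = 2398876.50 mm³
x̄ = 1458277.50 / 23547.00 = 61.93 mm
ȳ = 2398876.50 / 23547.00 = 101.88 mm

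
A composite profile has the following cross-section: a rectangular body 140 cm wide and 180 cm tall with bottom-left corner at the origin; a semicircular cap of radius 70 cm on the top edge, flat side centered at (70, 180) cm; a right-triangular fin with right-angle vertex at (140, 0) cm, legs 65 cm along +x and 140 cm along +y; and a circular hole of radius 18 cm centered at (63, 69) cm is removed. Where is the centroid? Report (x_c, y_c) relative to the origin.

x_c = 81.64 cm, y_c = 110.47 cm

rectangular body: A = 140 × 180 = 25200.00, centroid at (70.00, 90.00).
semicircular top: A = ½π·70² = 7696.90, centroid at (70.00, 209.71).
triangular fin: A = ½·65·140 = 4550.00, centroid at (161.67, 46.67).
hole: A = −π·18² = -1017.88, centroid at (63.00, 69.00).
ΣA = 36429.03 cm², ΣAx_c = 2974240.28 cm³, ΣAy_c = 4024208.91 cm³.
x_c = 2974240.28/36429.03 = 81.64 cm; y_c = 4024208.91/36429.03 = 110.47 cm.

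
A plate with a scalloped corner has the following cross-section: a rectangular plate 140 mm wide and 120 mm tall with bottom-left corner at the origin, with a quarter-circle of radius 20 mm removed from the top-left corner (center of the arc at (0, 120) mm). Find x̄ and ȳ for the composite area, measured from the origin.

plate: A = 140 × 120 = 16800.00, centroid at (70.00, 60.00).
removed quarter-circle: A = −¼π·20² = -314.16, centroid at (8.49, 111.51).
ΣA = 16485.84 mm²
ΣAx̄ = (16800.00)(70.00) + (-314.16)(8.49) = 1173333.33 mm³
ΣAȳ = (16800.00)(60.00) + (-314.16)(111.51) = 972967.55 mm³
x̄ = 1173333.33 / 16485.84 = 71.17 mm
ȳ = 972967.55 / 16485.84 = 59.02 mm

x̄ = 71.17 mm, ȳ = 59.02 mm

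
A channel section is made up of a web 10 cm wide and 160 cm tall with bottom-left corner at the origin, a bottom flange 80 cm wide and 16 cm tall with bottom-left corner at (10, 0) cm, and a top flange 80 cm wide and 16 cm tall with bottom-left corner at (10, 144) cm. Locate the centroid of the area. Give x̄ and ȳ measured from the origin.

web: A = 10 × 160 = 1600.00, centroid at (5.00, 80.00).
bottom flange: A = 80 × 16 = 1280.00, centroid at (50.00, 8.00).
top flange: A = 80 × 16 = 1280.00, centroid at (50.00, 152.00).
ΣA = 4160.00 cm², ΣAx̄ = 136000.00 cm³, ΣAȳ = 332800.00 cm³.
x̄ = 136000.00/4160.00 = 32.69 cm; ȳ = 332800.00/4160.00 = 80.00 cm.

x̄ = 32.69 cm, ȳ = 80.00 cm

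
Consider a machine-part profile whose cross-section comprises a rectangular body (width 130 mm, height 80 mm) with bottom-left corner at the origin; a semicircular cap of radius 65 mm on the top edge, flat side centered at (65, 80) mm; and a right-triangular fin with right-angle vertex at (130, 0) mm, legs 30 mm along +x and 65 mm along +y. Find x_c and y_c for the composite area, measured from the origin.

x_c = 69.06 mm, y_c = 63.91 mm

rectangular body: A = 130 × 80 = 10400.00, centroid at (65.00, 40.00).
semicircular top: A = ½π·65² = 6636.61, centroid at (65.00, 107.59).
triangular fin: A = ½·30·65 = 975.00, centroid at (140.00, 21.67).
ΣA = 18011.61 mm²
ΣAx_c = (10400.00)(65.00) + (6636.61)(65.00) + (975.00)(140.00) = 1243879.94 mm³
ΣAy_c = (10400.00)(40.00) + (6636.61)(107.59) + (975.00)(21.67) = 1151137.49 mm³
x_c = 1243879.94 / 18011.61 = 69.06 mm
y_c = 1151137.49 / 18011.61 = 63.91 mm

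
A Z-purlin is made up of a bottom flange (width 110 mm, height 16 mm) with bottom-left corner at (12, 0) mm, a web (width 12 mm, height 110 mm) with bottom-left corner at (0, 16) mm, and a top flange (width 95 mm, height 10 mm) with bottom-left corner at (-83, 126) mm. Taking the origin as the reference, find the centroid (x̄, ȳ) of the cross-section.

Part | A | x̄ᵢ | ȳᵢ | A·x̄ᵢ | A·ȳᵢ
bottom flange | 1760.00 | 67.00 | 8.00 | 117920.00 | 14080.00
web | 1320.00 | 6.00 | 71.00 | 7920.00 | 93720.00
top flange | 950.00 | -35.50 | 131.00 | -33725.00 | 124450.00
Σ | 4030.00 |  |  | 92115.00 | 232250.00
x̄ = 92115.00 / 4030.00 = 22.86 mm
ȳ = 232250.00 / 4030.00 = 57.63 mm

x̄ = 22.86 mm, ȳ = 57.63 mm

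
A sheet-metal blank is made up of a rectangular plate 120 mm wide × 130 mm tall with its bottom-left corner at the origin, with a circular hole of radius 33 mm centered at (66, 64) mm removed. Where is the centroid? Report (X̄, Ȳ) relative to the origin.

Part | A | x̄ᵢ | ȳᵢ | A·x̄ᵢ | A·ȳᵢ
plate | 15600.00 | 60.00 | 65.00 | 936000.00 | 1014000.00
hole | -3421.19 | 66.00 | 64.00 | -225798.83 | -218956.44
Σ | 12178.81 |  |  | 710201.17 | 795043.56
X̄ = 710201.17 / 12178.81 = 58.31 mm
Ȳ = 795043.56 / 12178.81 = 65.28 mm

X̄ = 58.31 mm, Ȳ = 65.28 mm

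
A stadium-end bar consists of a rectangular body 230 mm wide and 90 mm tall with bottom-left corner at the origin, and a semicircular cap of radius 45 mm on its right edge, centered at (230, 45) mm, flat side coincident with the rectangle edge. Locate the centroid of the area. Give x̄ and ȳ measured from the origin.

rectangular body: A = 230 × 90 = 20700.00, centroid at (115.00, 45.00).
semicircular end: A = ½π·45² = 3180.86, centroid at (249.10, 45.00).
ΣA = 23880.86 mm², ΣAx̄ = 3172848.39 mm³, ΣAȳ = 1074638.82 mm³.
x̄ = 3172848.39/23880.86 = 132.86 mm; ȳ = 1074638.82/23880.86 = 45.00 mm.

x̄ = 132.86 mm, ȳ = 45.00 mm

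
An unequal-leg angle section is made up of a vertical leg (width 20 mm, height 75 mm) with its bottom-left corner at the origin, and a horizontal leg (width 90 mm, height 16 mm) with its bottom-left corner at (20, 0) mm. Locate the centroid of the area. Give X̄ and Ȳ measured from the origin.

X̄ = 36.94 mm, Ȳ = 23.05 mm

vertical leg: A = 20 × 75 = 1500.00, centroid at (10.00, 37.50).
horizontal leg: A = 90 × 16 = 1440.00, centroid at (65.00, 8.00).
ΣA = 2940.00 mm², ΣAX̄ = 108600.00 mm³, ΣAȲ = 67770.00 mm³.
X̄ = 108600.00/2940.00 = 36.94 mm; Ȳ = 67770.00/2940.00 = 23.05 mm.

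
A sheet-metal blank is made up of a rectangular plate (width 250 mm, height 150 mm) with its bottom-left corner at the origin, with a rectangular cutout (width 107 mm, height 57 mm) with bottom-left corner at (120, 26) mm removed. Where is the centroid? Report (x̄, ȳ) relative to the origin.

x̄ = 115.58 mm, ȳ = 78.98 mm

plate: A = 250 × 150 = 37500.00, centroid at (125.00, 75.00).
hole: A = −(107 × 57) = -6099.00, centroid at (173.50, 54.50).
ΣA = 31401.00 mm²
ΣAx̄ = (37500.00)(125.00) + (-6099.00)(173.50) = 3629323.50 mm³
ΣAȳ = (37500.00)(75.00) + (-6099.00)(54.50) = 2480104.50 mm³
x̄ = 3629323.50 / 31401.00 = 115.58 mm
ȳ = 2480104.50 / 31401.00 = 78.98 mm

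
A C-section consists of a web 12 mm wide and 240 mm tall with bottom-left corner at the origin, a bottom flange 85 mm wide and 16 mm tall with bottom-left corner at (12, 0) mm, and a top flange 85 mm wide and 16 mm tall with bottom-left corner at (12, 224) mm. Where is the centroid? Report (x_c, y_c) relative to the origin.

web: A = 12 × 240 = 2880.00, centroid at (6.00, 120.00).
bottom flange: A = 85 × 16 = 1360.00, centroid at (54.50, 8.00).
top flange: A = 85 × 16 = 1360.00, centroid at (54.50, 232.00).
ΣA = 5600.00 mm², ΣAx_c = 165520.00 mm³, ΣAy_c = 672000.00 mm³.
x_c = 165520.00/5600.00 = 29.56 mm; y_c = 672000.00/5600.00 = 120.00 mm.

x_c = 29.56 mm, y_c = 120.00 mm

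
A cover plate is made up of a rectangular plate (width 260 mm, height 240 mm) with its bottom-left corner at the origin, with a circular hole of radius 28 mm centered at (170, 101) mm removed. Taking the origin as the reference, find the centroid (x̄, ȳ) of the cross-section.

x̄ = 128.36 mm, ȳ = 120.78 mm

plate: A = 260 × 240 = 62400.00, centroid at (130.00, 120.00).
hole: A = −π·28² = -2463.01, centroid at (170.00, 101.00).
ΣA = 59936.99 mm², ΣAx̄ = 7693288.53 mm³, ΣAȳ = 7239236.13 mm³.
x̄ = 7693288.53/59936.99 = 128.36 mm; ȳ = 7239236.13/59936.99 = 120.78 mm.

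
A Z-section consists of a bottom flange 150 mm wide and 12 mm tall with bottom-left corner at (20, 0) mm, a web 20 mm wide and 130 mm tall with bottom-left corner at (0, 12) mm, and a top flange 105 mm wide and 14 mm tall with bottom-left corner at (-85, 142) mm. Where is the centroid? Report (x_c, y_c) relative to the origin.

Part | A | x̄ᵢ | ȳᵢ | A·x̄ᵢ | A·ȳᵢ
bottom flange | 1800.00 | 95.00 | 6.00 | 171000.00 | 10800.00
web | 2600.00 | 10.00 | 77.00 | 26000.00 | 200200.00
top flange | 1470.00 | -32.50 | 149.00 | -47775.00 | 219030.00
Σ | 5870.00 |  |  | 149225.00 | 430030.00
x_c = 149225.00 / 5870.00 = 25.42 mm
y_c = 430030.00 / 5870.00 = 73.26 mm

x_c = 25.42 mm, y_c = 73.26 mm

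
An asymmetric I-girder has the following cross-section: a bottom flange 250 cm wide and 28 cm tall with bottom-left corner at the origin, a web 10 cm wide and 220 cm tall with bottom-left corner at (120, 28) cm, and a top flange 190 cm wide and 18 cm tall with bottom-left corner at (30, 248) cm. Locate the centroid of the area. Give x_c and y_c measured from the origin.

x_c = 125.00 cm, y_c = 101.47 cm

Part | A | x̄ᵢ | ȳᵢ | A·x̄ᵢ | A·ȳᵢ
bottom flange | 7000.00 | 125.00 | 14.00 | 875000.00 | 98000.00
web | 2200.00 | 125.00 | 138.00 | 275000.00 | 303600.00
top flange | 3420.00 | 125.00 | 257.00 | 427500.00 | 878940.00
Σ | 12620.00 |  |  | 1577500.00 | 1280540.00
x_c = 1577500.00 / 12620.00 = 125.00 cm
y_c = 1280540.00 / 12620.00 = 101.47 cm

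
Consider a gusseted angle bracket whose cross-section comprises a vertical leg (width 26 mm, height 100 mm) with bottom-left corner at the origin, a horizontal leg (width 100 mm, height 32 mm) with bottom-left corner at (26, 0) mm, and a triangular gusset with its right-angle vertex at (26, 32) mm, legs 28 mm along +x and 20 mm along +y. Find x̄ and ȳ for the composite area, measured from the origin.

vertical leg: A = 26 × 100 = 2600.00, centroid at (13.00, 50.00).
horizontal leg: A = 100 × 32 = 3200.00, centroid at (76.00, 16.00).
gusset: A = ½·28·20 = 280.00, centroid at (35.33, 38.67).
ΣA = 6080.00 mm², ΣAx̄ = 286893.33 mm³, ΣAȳ = 192026.67 mm³.
x̄ = 286893.33/6080.00 = 47.19 mm; ȳ = 192026.67/6080.00 = 31.58 mm.

x̄ = 47.19 mm, ȳ = 31.58 mm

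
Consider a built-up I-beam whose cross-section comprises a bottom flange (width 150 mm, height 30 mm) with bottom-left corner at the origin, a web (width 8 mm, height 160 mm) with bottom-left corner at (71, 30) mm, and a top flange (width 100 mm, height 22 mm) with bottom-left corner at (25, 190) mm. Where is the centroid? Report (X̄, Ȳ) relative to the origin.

X̄ = 75.00 mm, Ȳ = 81.52 mm

bottom flange: A = 150 × 30 = 4500.00, centroid at (75.00, 15.00).
web: A = 8 × 160 = 1280.00, centroid at (75.00, 110.00).
top flange: A = 100 × 22 = 2200.00, centroid at (75.00, 201.00).
ΣA = 7980.00 mm², ΣAX̄ = 598500.00 mm³, ΣAȲ = 650500.00 mm³.
X̄ = 598500.00/7980.00 = 75.00 mm; Ȳ = 650500.00/7980.00 = 81.52 mm.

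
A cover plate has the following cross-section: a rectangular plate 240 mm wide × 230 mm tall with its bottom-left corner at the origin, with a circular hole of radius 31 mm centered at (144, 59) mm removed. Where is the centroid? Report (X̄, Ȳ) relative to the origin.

X̄ = 118.61 mm, Ȳ = 118.24 mm

plate: A = 240 × 230 = 55200.00, centroid at (120.00, 115.00).
hole: A = −π·31² = -3019.07, centroid at (144.00, 59.00).
ΣA = 52180.93 mm²
ΣAX̄ = (55200.00)(120.00) + (-3019.07)(144.00) = 6189253.84 mm³
ΣAȲ = (55200.00)(115.00) + (-3019.07)(59.00) = 6169874.84 mm³
X̄ = 6189253.84 / 52180.93 = 118.61 mm
Ȳ = 6169874.84 / 52180.93 = 118.24 mm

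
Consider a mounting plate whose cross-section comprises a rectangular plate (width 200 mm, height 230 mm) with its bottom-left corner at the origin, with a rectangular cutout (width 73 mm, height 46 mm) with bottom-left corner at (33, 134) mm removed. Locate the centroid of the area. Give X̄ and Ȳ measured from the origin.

X̄ = 102.40 mm, Ȳ = 111.69 mm

plate: A = 200 × 230 = 46000.00, centroid at (100.00, 115.00).
hole: A = −(73 × 46) = -3358.00, centroid at (69.50, 157.00).
ΣA = 42642.00 mm²
ΣAX̄ = (46000.00)(100.00) + (-3358.00)(69.50) = 4366619.00 mm³
ΣAȲ = (46000.00)(115.00) + (-3358.00)(157.00) = 4762794.00 mm³
X̄ = 4366619.00 / 42642.00 = 102.40 mm
Ȳ = 4762794.00 / 42642.00 = 111.69 mm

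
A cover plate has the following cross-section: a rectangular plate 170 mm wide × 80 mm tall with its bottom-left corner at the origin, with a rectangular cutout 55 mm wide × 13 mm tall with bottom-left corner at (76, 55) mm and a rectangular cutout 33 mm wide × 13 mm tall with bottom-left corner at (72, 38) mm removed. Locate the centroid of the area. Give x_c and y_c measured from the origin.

plate: A = 170 × 80 = 13600.00, centroid at (85.00, 40.00).
hole 1: A = −(55 × 13) = -715.00, centroid at (103.50, 61.50).
hole 2: A = −(33 × 13) = -429.00, centroid at (88.50, 44.50).
ΣA = 12456.00 mm²
ΣAx_c = (13600.00)(85.00) + (-715.00)(103.50) + (-429.00)(88.50) = 1044031.00 mm³
ΣAy_c = (13600.00)(40.00) + (-715.00)(61.50) + (-429.00)(44.50) = 480937.00 mm³
x_c = 1044031.00 / 12456.00 = 83.82 mm
y_c = 480937.00 / 12456.00 = 38.61 mm

x_c = 83.82 mm, y_c = 38.61 mm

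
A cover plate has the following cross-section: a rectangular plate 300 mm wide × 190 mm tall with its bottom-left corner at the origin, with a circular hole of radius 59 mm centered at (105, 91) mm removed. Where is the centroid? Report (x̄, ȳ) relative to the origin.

plate: A = 300 × 190 = 57000.00, centroid at (150.00, 95.00).
hole: A = −π·59² = -10935.88, centroid at (105.00, 91.00).
ΣA = 46064.12 mm², ΣAx̄ = 7401732.18 mm³, ΣAȳ = 4419834.55 mm³.
x̄ = 7401732.18/46064.12 = 160.68 mm; ȳ = 4419834.55/46064.12 = 95.95 mm.

x̄ = 160.68 mm, ȳ = 95.95 mm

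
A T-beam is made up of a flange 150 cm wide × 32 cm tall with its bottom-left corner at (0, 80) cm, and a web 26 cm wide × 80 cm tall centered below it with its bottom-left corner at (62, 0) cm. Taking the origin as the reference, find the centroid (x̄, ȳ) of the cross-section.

x̄ = 75.00 cm, ȳ = 79.07 cm

web: A = 26 × 80 = 2080.00, centroid at (75.00, 40.00).
flange: A = 150 × 32 = 4800.00, centroid at (75.00, 96.00).
ΣA = 6880.00 cm²
ΣAx̄ = (2080.00)(75.00) + (4800.00)(75.00) = 516000.00 cm³
ΣAȳ = (2080.00)(40.00) + (4800.00)(96.00) = 544000.00 cm³
x̄ = 516000.00 / 6880.00 = 75.00 cm
ȳ = 544000.00 / 6880.00 = 79.07 cm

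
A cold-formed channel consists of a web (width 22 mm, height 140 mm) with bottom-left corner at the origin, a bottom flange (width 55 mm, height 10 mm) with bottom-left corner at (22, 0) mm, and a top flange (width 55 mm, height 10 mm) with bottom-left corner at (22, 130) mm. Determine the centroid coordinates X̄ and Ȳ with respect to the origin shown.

X̄ = 21.13 mm, Ȳ = 70.00 mm

web: A = 22 × 140 = 3080.00, centroid at (11.00, 70.00).
bottom flange: A = 55 × 10 = 550.00, centroid at (49.50, 5.00).
top flange: A = 55 × 10 = 550.00, centroid at (49.50, 135.00).
ΣA = 4180.00 mm², ΣAX̄ = 88330.00 mm³, ΣAȲ = 292600.00 mm³.
X̄ = 88330.00/4180.00 = 21.13 mm; Ȳ = 292600.00/4180.00 = 70.00 mm.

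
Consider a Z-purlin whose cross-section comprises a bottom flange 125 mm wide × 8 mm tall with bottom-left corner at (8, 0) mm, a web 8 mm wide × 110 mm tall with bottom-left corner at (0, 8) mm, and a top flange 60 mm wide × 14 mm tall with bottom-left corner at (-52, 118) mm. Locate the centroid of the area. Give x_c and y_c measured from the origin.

bottom flange: A = 125 × 8 = 1000.00, centroid at (70.50, 4.00).
web: A = 8 × 110 = 880.00, centroid at (4.00, 63.00).
top flange: A = 60 × 14 = 840.00, centroid at (-22.00, 125.00).
ΣA = 2720.00 mm²
ΣAx_c = (1000.00)(70.50) + (880.00)(4.00) + (840.00)(-22.00) = 55540.00 mm³
ΣAy_c = (1000.00)(4.00) + (880.00)(63.00) + (840.00)(125.00) = 164440.00 mm³
x_c = 55540.00 / 2720.00 = 20.42 mm
y_c = 164440.00 / 2720.00 = 60.46 mm

x_c = 20.42 mm, y_c = 60.46 mm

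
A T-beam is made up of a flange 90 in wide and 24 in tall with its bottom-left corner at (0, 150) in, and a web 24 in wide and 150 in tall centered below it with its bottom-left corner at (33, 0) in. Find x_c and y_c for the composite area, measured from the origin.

x_c = 45.00 in, y_c = 107.62 in

web: A = 24 × 150 = 3600.00, centroid at (45.00, 75.00).
flange: A = 90 × 24 = 2160.00, centroid at (45.00, 162.00).
ΣA = 5760.00 in²
ΣAx_c = (3600.00)(45.00) + (2160.00)(45.00) = 259200.00 in³
ΣAy_c = (3600.00)(75.00) + (2160.00)(162.00) = 619920.00 in³
x_c = 259200.00 / 5760.00 = 45.00 in
y_c = 619920.00 / 5760.00 = 107.62 in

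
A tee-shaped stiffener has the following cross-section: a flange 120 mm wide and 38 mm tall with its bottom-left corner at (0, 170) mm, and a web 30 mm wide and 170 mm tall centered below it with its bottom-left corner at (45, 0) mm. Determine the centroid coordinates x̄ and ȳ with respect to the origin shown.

web: A = 30 × 170 = 5100.00, centroid at (60.00, 85.00).
flange: A = 120 × 38 = 4560.00, centroid at (60.00, 189.00).
ΣA = 9660.00 mm², ΣAx̄ = 579600.00 mm³, ΣAȳ = 1295340.00 mm³.
x̄ = 579600.00/9660.00 = 60.00 mm; ȳ = 1295340.00/9660.00 = 134.09 mm.

x̄ = 60.00 mm, ȳ = 134.09 mm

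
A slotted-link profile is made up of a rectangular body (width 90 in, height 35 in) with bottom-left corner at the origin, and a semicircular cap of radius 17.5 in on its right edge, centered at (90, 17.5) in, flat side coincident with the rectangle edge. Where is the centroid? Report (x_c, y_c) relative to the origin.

rectangular body: A = 90 × 35 = 3150.00, centroid at (45.00, 17.50).
semicircular end: A = ½π·17.5² = 481.06, centroid at (97.43, 17.50).
ΣA = 3631.06 in², ΣAx_c = 188617.99 in³, ΣAy_c = 63543.49 in³.
x_c = 188617.99/3631.06 = 51.95 in; y_c = 63543.49/3631.06 = 17.50 in.

x_c = 51.95 in, y_c = 17.50 in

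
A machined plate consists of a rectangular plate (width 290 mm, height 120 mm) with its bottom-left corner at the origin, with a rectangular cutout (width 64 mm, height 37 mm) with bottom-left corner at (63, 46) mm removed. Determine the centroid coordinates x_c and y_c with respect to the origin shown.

x_c = 148.65 mm, y_c = 59.67 mm

plate: A = 290 × 120 = 34800.00, centroid at (145.00, 60.00).
hole: A = −(64 × 37) = -2368.00, centroid at (95.00, 64.50).
ΣA = 32432.00 mm², ΣAx_c = 4821040.00 mm³, ΣAy_c = 1935264.00 mm³.
x_c = 4821040.00/32432.00 = 148.65 mm; y_c = 1935264.00/32432.00 = 59.67 mm.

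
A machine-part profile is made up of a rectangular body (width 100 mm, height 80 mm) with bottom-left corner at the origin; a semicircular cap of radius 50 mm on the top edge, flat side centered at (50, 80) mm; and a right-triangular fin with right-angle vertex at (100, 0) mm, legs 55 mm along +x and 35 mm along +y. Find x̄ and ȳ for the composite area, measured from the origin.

Part | A | x̄ᵢ | ȳᵢ | A·x̄ᵢ | A·ȳᵢ
rectangular body | 8000.00 | 50.00 | 40.00 | 400000.00 | 320000.00
semicircular top | 3926.99 | 50.00 | 101.22 | 196349.54 | 397492.60
triangular fin | 962.50 | 118.33 | 11.67 | 113895.83 | 11229.17
Σ | 12889.49 |  |  | 710245.37 | 728721.77
x̄ = 710245.37 / 12889.49 = 55.10 mm
ȳ = 728721.77 / 12889.49 = 56.54 mm

x̄ = 55.10 mm, ȳ = 56.54 mm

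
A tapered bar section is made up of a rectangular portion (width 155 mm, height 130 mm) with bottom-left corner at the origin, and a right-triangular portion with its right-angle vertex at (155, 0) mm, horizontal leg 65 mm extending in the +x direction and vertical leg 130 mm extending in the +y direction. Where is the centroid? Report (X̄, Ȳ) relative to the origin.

X̄ = 94.69 mm, Ȳ = 61.24 mm

rectangular portion: A = 155 × 130 = 20150.00, centroid at (77.50, 65.00).
triangular portion: A = ½·65·130 = 4225.00, centroid at (176.67, 43.33).
ΣA = 24375.00 mm²
ΣAX̄ = (20150.00)(77.50) + (4225.00)(176.67) = 2308041.67 mm³
ΣAȲ = (20150.00)(65.00) + (4225.00)(43.33) = 1492833.33 mm³
X̄ = 2308041.67 / 24375.00 = 94.69 mm
Ȳ = 1492833.33 / 24375.00 = 61.24 mm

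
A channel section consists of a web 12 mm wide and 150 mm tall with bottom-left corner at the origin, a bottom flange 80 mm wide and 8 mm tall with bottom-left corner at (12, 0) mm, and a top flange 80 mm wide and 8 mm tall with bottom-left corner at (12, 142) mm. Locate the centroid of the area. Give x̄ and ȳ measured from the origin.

web: A = 12 × 150 = 1800.00, centroid at (6.00, 75.00).
bottom flange: A = 80 × 8 = 640.00, centroid at (52.00, 4.00).
top flange: A = 80 × 8 = 640.00, centroid at (52.00, 146.00).
ΣA = 3080.00 mm², ΣAx̄ = 77360.00 mm³, ΣAȳ = 231000.00 mm³.
x̄ = 77360.00/3080.00 = 25.12 mm; ȳ = 231000.00/3080.00 = 75.00 mm.

x̄ = 25.12 mm, ȳ = 75.00 mm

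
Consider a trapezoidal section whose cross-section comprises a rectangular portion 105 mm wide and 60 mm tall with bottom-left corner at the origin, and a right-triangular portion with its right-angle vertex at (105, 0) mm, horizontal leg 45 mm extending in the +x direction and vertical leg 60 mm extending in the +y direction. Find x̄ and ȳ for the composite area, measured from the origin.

x̄ = 64.41 mm, ȳ = 28.24 mm

Part | A | x̄ᵢ | ȳᵢ | A·x̄ᵢ | A·ȳᵢ
rectangular portion | 6300.00 | 52.50 | 30.00 | 330750.00 | 189000.00
triangular portion | 1350.00 | 120.00 | 20.00 | 162000.00 | 27000.00
Σ | 7650.00 |  |  | 492750.00 | 216000.00
x̄ = 492750.00 / 7650.00 = 64.41 mm
ȳ = 216000.00 / 7650.00 = 28.24 mm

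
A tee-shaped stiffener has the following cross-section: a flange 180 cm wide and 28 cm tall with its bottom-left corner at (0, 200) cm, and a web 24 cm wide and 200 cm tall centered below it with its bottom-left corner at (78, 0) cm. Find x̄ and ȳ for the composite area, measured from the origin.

x̄ = 90.00 cm, ȳ = 158.39 cm

web: A = 24 × 200 = 4800.00, centroid at (90.00, 100.00).
flange: A = 180 × 28 = 5040.00, centroid at (90.00, 214.00).
ΣA = 9840.00 cm², ΣAx̄ = 885600.00 cm³, ΣAȳ = 1558560.00 cm³.
x̄ = 885600.00/9840.00 = 90.00 cm; ȳ = 1558560.00/9840.00 = 158.39 cm.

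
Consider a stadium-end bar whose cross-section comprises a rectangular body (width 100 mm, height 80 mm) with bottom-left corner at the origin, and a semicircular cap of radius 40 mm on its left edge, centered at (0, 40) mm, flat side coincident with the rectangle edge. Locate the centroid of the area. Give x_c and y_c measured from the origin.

x_c = 33.99 mm, y_c = 40.00 mm

rectangular body: A = 100 × 80 = 8000.00, centroid at (50.00, 40.00).
semicircular end: A = ½π·40² = 2513.27, centroid at (-16.98, 40.00).
ΣA = 10513.27 mm²
ΣAx_c = (8000.00)(50.00) + (2513.27)(-16.98) = 357333.33 mm³
ΣAy_c = (8000.00)(40.00) + (2513.27)(40.00) = 420530.96 mm³
x_c = 357333.33 / 10513.27 = 33.99 mm
y_c = 420530.96 / 10513.27 = 40.00 mm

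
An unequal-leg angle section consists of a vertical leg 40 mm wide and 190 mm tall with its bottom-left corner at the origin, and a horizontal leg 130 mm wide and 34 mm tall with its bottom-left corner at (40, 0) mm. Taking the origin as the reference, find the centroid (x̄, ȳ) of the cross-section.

x̄ = 51.26 mm, ȳ = 66.32 mm

vertical leg: A = 40 × 190 = 7600.00, centroid at (20.00, 95.00).
horizontal leg: A = 130 × 34 = 4420.00, centroid at (105.00, 17.00).
ΣA = 12020.00 mm²
ΣAx̄ = (7600.00)(20.00) + (4420.00)(105.00) = 616100.00 mm³
ΣAȳ = (7600.00)(95.00) + (4420.00)(17.00) = 797140.00 mm³
x̄ = 616100.00 / 12020.00 = 51.26 mm
ȳ = 797140.00 / 12020.00 = 66.32 mm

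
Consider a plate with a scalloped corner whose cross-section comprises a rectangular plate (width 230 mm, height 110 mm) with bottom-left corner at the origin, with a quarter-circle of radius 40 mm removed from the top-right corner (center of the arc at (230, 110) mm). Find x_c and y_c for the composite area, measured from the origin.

plate: A = 230 × 110 = 25300.00, centroid at (115.00, 55.00).
removed quarter-circle: A = −¼π·40² = -1256.64, centroid at (213.02, 93.02).
ΣA = 24043.36 mm²
ΣAx_c = (25300.00)(115.00) + (-1256.64)(213.02) = 2641806.81 mm³
ΣAy_c = (25300.00)(55.00) + (-1256.64)(93.02) = 1274603.26 mm³
x_c = 2641806.81 / 24043.36 = 109.88 mm
y_c = 1274603.26 / 24043.36 = 53.01 mm

x_c = 109.88 mm, y_c = 53.01 mm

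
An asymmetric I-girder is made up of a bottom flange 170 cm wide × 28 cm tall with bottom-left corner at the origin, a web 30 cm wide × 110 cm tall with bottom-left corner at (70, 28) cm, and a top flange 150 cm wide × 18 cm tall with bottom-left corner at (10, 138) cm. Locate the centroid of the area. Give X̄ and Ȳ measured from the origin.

bottom flange: A = 170 × 28 = 4760.00, centroid at (85.00, 14.00).
web: A = 30 × 110 = 3300.00, centroid at (85.00, 83.00).
top flange: A = 150 × 18 = 2700.00, centroid at (85.00, 147.00).
ΣA = 10760.00 cm², ΣAX̄ = 914600.00 cm³, ΣAȲ = 737440.00 cm³.
X̄ = 914600.00/10760.00 = 85.00 cm; Ȳ = 737440.00/10760.00 = 68.54 cm.

X̄ = 85.00 cm, Ȳ = 68.54 cm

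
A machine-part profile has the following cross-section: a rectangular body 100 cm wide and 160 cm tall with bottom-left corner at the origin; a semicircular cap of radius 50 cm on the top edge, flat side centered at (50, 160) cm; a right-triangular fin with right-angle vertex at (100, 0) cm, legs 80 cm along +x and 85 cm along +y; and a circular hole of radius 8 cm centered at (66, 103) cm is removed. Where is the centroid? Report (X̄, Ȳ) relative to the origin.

Part | A | x̄ᵢ | ȳᵢ | A·x̄ᵢ | A·ȳᵢ
rectangular body | 16000.00 | 50.00 | 80.00 | 800000.00 | 1280000.00
semicircular top | 3926.99 | 50.00 | 181.22 | 196349.54 | 711651.86
triangular fin | 3400.00 | 126.67 | 28.33 | 430666.67 | 96333.33
hole | -201.06 | 66.00 | 103.00 | -13270.09 | -20709.38
Σ | 23125.93 |  |  | 1413746.12 | 2067275.82
X̄ = 1413746.12 / 23125.93 = 61.13 cm
Ȳ = 2067275.82 / 23125.93 = 89.39 cm

X̄ = 61.13 cm, Ȳ = 89.39 cm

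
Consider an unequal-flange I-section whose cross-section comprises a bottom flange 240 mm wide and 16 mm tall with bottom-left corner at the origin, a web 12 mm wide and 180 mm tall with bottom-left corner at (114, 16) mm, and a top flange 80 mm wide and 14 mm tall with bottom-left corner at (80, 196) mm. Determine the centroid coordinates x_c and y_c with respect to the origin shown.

x_c = 120.00 mm, y_c = 68.40 mm

bottom flange: A = 240 × 16 = 3840.00, centroid at (120.00, 8.00).
web: A = 12 × 180 = 2160.00, centroid at (120.00, 106.00).
top flange: A = 80 × 14 = 1120.00, centroid at (120.00, 203.00).
ΣA = 7120.00 mm²
ΣAx_c = (3840.00)(120.00) + (2160.00)(120.00) + (1120.00)(120.00) = 854400.00 mm³
ΣAy_c = (3840.00)(8.00) + (2160.00)(106.00) + (1120.00)(203.00) = 487040.00 mm³
x_c = 854400.00 / 7120.00 = 120.00 mm
y_c = 487040.00 / 7120.00 = 68.40 mm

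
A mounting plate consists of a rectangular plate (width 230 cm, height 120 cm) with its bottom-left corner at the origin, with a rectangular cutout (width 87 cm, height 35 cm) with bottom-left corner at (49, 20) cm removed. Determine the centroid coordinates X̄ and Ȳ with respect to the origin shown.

X̄ = 117.79 cm, Ȳ = 62.79 cm

Part | A | x̄ᵢ | ȳᵢ | A·x̄ᵢ | A·ȳᵢ
plate | 27600.00 | 115.00 | 60.00 | 3174000.00 | 1656000.00
hole | -3045.00 | 92.50 | 37.50 | -281662.50 | -114187.50
Σ | 24555.00 |  |  | 2892337.50 | 1541812.50
X̄ = 2892337.50 / 24555.00 = 117.79 cm
Ȳ = 1541812.50 / 24555.00 = 62.79 cm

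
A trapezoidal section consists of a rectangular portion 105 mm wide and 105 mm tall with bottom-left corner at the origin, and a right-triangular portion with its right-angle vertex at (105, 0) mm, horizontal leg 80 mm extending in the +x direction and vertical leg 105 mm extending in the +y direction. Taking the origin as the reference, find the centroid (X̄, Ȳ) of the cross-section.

X̄ = 74.34 mm, Ȳ = 47.67 mm

rectangular portion: A = 105 × 105 = 11025.00, centroid at (52.50, 52.50).
triangular portion: A = ½·80·105 = 4200.00, centroid at (131.67, 35.00).
ΣA = 15225.00 mm², ΣAX̄ = 1131812.50 mm³, ΣAȲ = 725812.50 mm³.
X̄ = 1131812.50/15225.00 = 74.34 mm; Ȳ = 725812.50/15225.00 = 47.67 mm.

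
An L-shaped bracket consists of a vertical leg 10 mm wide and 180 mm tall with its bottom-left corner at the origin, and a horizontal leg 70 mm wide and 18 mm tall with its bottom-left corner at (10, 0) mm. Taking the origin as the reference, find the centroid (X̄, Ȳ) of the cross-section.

Part | A | x̄ᵢ | ȳᵢ | A·x̄ᵢ | A·ȳᵢ
vertical leg | 1800.00 | 5.00 | 90.00 | 9000.00 | 162000.00
horizontal leg | 1260.00 | 45.00 | 9.00 | 56700.00 | 11340.00
Σ | 3060.00 |  |  | 65700.00 | 173340.00
X̄ = 65700.00 / 3060.00 = 21.47 mm
Ȳ = 173340.00 / 3060.00 = 56.65 mm

X̄ = 21.47 mm, Ȳ = 56.65 mm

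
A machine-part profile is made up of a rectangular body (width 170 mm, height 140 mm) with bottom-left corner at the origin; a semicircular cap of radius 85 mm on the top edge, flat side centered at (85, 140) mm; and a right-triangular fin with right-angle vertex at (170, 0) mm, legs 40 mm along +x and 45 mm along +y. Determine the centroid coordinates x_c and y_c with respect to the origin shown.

rectangular body: A = 170 × 140 = 23800.00, centroid at (85.00, 70.00).
semicircular top: A = ½π·85² = 11349.00, centroid at (85.00, 176.08).
triangular fin: A = ½·40·45 = 900.00, centroid at (183.33, 15.00).
ΣA = 36049.00 mm², ΣAx_c = 3152665.29 mm³, ΣAy_c = 3677777.15 mm³.
x_c = 3152665.29/36049.00 = 87.45 mm; y_c = 3677777.15/36049.00 = 102.02 mm.

x_c = 87.45 mm, y_c = 102.02 mm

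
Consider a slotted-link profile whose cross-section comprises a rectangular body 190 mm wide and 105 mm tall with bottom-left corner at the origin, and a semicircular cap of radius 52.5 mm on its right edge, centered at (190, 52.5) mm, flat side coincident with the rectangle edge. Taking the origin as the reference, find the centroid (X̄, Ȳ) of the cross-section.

X̄ = 115.91 mm, Ȳ = 52.50 mm

rectangular body: A = 190 × 105 = 19950.00, centroid at (95.00, 52.50).
semicircular end: A = ½π·52.5² = 4329.51, centroid at (212.28, 52.50).
ΣA = 24279.51 mm²
ΣAX̄ = (19950.00)(95.00) + (4329.51)(212.28) = 2814325.15 mm³
ΣAȲ = (19950.00)(52.50) + (4329.51)(52.50) = 1274674.14 mm³
X̄ = 2814325.15 / 24279.51 = 115.91 mm
Ȳ = 1274674.14 / 24279.51 = 52.50 mm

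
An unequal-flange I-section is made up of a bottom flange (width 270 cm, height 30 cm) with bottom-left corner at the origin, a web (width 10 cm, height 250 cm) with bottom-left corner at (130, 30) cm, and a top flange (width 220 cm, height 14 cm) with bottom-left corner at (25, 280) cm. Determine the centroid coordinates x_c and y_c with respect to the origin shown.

x_c = 135.00 cm, y_c = 101.82 cm

bottom flange: A = 270 × 30 = 8100.00, centroid at (135.00, 15.00).
web: A = 10 × 250 = 2500.00, centroid at (135.00, 155.00).
top flange: A = 220 × 14 = 3080.00, centroid at (135.00, 287.00).
ΣA = 13680.00 cm²
ΣAx_c = (8100.00)(135.00) + (2500.00)(135.00) + (3080.00)(135.00) = 1846800.00 cm³
ΣAy_c = (8100.00)(15.00) + (2500.00)(155.00) + (3080.00)(287.00) = 1392960.00 cm³
x_c = 1846800.00 / 13680.00 = 135.00 cm
y_c = 1392960.00 / 13680.00 = 101.82 cm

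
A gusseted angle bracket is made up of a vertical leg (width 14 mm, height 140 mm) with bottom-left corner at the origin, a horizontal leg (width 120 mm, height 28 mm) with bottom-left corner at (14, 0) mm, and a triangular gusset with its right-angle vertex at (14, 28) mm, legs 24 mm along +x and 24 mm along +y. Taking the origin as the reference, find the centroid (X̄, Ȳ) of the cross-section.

X̄ = 47.91 mm, Ȳ = 34.70 mm

Part | A | x̄ᵢ | ȳᵢ | A·x̄ᵢ | A·ȳᵢ
vertical leg | 1960.00 | 7.00 | 70.00 | 13720.00 | 137200.00
horizontal leg | 3360.00 | 74.00 | 14.00 | 248640.00 | 47040.00
gusset | 288.00 | 22.00 | 36.00 | 6336.00 | 10368.00
Σ | 5608.00 |  |  | 268696.00 | 194608.00
X̄ = 268696.00 / 5608.00 = 47.91 mm
Ȳ = 194608.00 / 5608.00 = 34.70 mm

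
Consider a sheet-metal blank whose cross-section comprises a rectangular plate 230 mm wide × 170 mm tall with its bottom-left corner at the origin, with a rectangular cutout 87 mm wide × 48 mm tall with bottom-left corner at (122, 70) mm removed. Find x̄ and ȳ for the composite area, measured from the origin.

x̄ = 108.96 mm, ȳ = 83.92 mm

Part | A | x̄ᵢ | ȳᵢ | A·x̄ᵢ | A·ȳᵢ
plate | 39100.00 | 115.00 | 85.00 | 4496500.00 | 3323500.00
hole | -4176.00 | 165.50 | 94.00 | -691128.00 | -392544.00
Σ | 34924.00 |  |  | 3805372.00 | 2930956.00
x̄ = 3805372.00 / 34924.00 = 108.96 mm
ȳ = 2930956.00 / 34924.00 = 83.92 mm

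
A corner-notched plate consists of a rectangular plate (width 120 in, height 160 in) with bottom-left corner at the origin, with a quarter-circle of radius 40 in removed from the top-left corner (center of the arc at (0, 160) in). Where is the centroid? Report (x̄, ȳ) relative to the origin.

Part | A | x̄ᵢ | ȳᵢ | A·x̄ᵢ | A·ȳᵢ
plate | 19200.00 | 60.00 | 80.00 | 1152000.00 | 1536000.00
removed quarter-circle | -1256.64 | 16.98 | 143.02 | -21333.33 | -179728.60
Σ | 17943.36 |  |  | 1130666.67 | 1356271.40
x̄ = 1130666.67 / 17943.36 = 63.01 in
ȳ = 1356271.40 / 17943.36 = 75.59 in

x̄ = 63.01 in, ȳ = 75.59 in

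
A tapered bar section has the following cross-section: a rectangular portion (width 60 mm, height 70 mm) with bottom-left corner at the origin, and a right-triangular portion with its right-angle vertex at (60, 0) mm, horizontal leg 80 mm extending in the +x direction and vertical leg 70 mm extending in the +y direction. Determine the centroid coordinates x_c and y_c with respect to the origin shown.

rectangular portion: A = 60 × 70 = 4200.00, centroid at (30.00, 35.00).
triangular portion: A = ½·80·70 = 2800.00, centroid at (86.67, 23.33).
ΣA = 7000.00 mm², ΣAx_c = 368666.67 mm³, ΣAy_c = 212333.33 mm³.
x_c = 368666.67/7000.00 = 52.67 mm; y_c = 212333.33/7000.00 = 30.33 mm.

x_c = 52.67 mm, y_c = 30.33 mm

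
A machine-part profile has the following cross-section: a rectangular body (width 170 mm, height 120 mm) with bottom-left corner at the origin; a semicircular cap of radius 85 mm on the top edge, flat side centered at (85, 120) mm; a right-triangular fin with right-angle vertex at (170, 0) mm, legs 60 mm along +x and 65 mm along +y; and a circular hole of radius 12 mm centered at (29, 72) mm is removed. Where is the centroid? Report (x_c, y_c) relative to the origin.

rectangular body: A = 170 × 120 = 20400.00, centroid at (85.00, 60.00).
semicircular top: A = ½π·85² = 11349.00, centroid at (85.00, 156.08).
triangular fin: A = ½·60·65 = 1950.00, centroid at (190.00, 21.67).
hole: A = −π·12² = -452.39, centroid at (29.00, 72.00).
ΣA = 33246.61 mm²
ΣAx_c = (20400.00)(85.00) + (11349.00)(85.00) + (1950.00)(190.00) + (-452.39)(29.00) = 3056046.00 mm³
ΣAy_c = (20400.00)(60.00) + (11349.00)(156.08) + (1950.00)(21.67) + (-452.39)(72.00) = 3004975.05 mm³
x_c = 3056046.00 / 33246.61 = 91.92 mm
y_c = 3004975.05 / 33246.61 = 90.38 mm

x_c = 91.92 mm, y_c = 90.38 mm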